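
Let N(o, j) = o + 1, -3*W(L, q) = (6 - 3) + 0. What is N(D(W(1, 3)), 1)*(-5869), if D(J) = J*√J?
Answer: -5869 + 5869*I ≈ -5869.0 + 5869.0*I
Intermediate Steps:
W(L, q) = -1 (W(L, q) = -((6 - 3) + 0)/3 = -(3 + 0)/3 = -⅓*3 = -1)
D(J) = J^(3/2)
N(o, j) = 1 + o
N(D(W(1, 3)), 1)*(-5869) = (1 + (-1)^(3/2))*(-5869) = (1 - I)*(-5869) = -5869 + 5869*I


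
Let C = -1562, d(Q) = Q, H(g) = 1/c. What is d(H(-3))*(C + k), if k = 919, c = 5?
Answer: -643/5 ≈ -128.60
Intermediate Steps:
H(g) = 1/5
d(H(-3))*(C + k) = (-1562 + 919)/5 = (1/5)*(-643) = -643/5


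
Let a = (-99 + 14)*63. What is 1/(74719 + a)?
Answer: 1/69364 ≈ 1.4417e-5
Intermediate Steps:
a = -5355 (a = -85*63 = -5355)
1/(74719 + a) = 1/(74719 - 5355) = 1/69364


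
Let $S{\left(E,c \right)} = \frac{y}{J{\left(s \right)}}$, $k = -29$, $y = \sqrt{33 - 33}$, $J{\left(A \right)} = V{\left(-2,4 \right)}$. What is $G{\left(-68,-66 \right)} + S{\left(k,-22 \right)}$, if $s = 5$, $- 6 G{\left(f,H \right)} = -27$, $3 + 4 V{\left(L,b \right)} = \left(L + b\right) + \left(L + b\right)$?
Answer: $\frac{9}{2} \approx 4.5$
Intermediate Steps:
$V{\left(L,b \right)} = - \frac{3}{4} + \frac{L}{2} + \frac{b}{2}$ ($V{\left(L,b \right)} = - \frac{3}{4} + \frac{\left(L + b\right) + \left(L + b\right)}{4} = - \frac{3}{4} + \frac{2 L + 2 b}{4} = - \frac{3}{4} + \left(\frac{L}{2} + \frac{b}{2}\right) = - \frac{3}{4} + \frac{L}{2} + \frac{b}{2}$)
$G{\left(f,H \right)} = \frac{9}{2}$ ($G{\left(f,H \right)} = \left(- \frac{1}{6}\right) \left(-27\right) = \frac{9}{2}$)
$J{\left(A \right)} = \frac{1}{4}$ ($J{\left(A \right)} = - \frac{3}{4} + \frac{1}{2} \left(-2\right) + \frac{1}{2} \cdot 4 = - \frac{3}{4} - 1 + 2 = \frac{1}{4}$)
$y = 0$ ($y = \sqrt{0} = 0$)
$S{\left(E,c \right)} = 0$ ($S{\left(E,c \right)} = 0 \frac{1}{\frac{1}{4}} = 0 \cdot 4 = 0$)
$G{\left(-68,-66 \right)} + S{\left(k,-22 \right)} = \frac{9}{2} + 0 = \frac{9}{2}$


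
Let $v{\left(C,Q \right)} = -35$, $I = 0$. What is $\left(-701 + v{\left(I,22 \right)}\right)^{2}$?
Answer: $541696$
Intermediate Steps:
$\left(-701 + v{\left(I,22 \right)}\right)^{2} = \left(-701 - 35\right)^{2} = \left(-736\right)^{2} = 541696$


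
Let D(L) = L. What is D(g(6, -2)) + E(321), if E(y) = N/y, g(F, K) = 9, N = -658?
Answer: 2231/321 ≈ 6.9502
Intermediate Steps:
E(y) = -658/y
D(g(6, -2)) + E(321) = 9 - 658/321 = 2231/321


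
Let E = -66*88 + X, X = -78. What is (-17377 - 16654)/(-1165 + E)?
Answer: 34031/7051 ≈ 4.8264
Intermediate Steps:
E = -5886 (E = -66*88 - 78 = -5808 - 78 = -5886)
(-17377 - 16654)/(-1165 + E) = (-17377 - 16654)/(-1165 - 5886) = -34031/(-7051) = -34031*(-1/7051) = 34031/7051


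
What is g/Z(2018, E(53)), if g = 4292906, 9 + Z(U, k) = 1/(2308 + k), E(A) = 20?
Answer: -9993885168/20951 ≈ -4.7701e+5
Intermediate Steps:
Z(U, k) = -9 + 1/(2308 + k)
g/Z(2018, E(53)) = 4292906/(((-20771 - 9*20)/(2308 + 20))) = 4292906/(((-20771 - 180)/2328)) = 4292906/(((1/2328)*(-20951))) = 4292906/(-20951/2328) = 4292906*(-2328/20951) = -9993885168/20951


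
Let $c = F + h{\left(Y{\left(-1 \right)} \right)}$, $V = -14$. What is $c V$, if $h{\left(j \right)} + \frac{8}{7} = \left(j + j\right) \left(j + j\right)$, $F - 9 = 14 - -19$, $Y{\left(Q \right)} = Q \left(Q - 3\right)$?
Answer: $-1468$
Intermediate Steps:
$Y{\left(Q \right)} = Q \left(-3 + Q\right)$
$F = 42$ ($F = 9 + \left(14 - -19\right) = 9 + \left(14 + 19\right) = 9 + 33 = 42$)
$h{\left(j \right)} = - \frac{8}{7} + 4 j^{2}$ ($h{\left(j \right)} = - \frac{8}{7} + \left(j + j\right) \left(j + j\right) = - \frac{8}{7} + 2 j 2 j = - \frac{8}{7} + 4 j^{2}$)
$c = \frac{734}{7}$ ($c = 42 - \left(\frac{8}{7} - 4 \left(- (-3 - 1)\right)^{2}\right) = 42 - \left(\frac{8}{7} - 4 \left(\left(-1\right) \left(-4\right)\right)^{2}\right) = 42 - \left(\frac{8}{7} - 4 \cdot 4^{2}\right) = 42 + \left(- \frac{8}{7} + 4 \cdot 16\right) = 42 + \left(- \frac{8}{7} + 64\right) = 42 + \frac{440}{7} = \frac{734}{7} \approx 104.86$)
$c V = \frac{734}{7} \left(-14\right) = -1468$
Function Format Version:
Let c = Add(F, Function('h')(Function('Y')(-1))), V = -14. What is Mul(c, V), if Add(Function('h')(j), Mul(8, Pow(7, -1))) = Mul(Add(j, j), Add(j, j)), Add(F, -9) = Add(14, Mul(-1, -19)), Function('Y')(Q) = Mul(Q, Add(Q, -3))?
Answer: -1468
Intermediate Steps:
Function('Y')(Q) = Mul(Q, Add(-3, Q))
F = 42 (F = Add(9, Add(14, Mul(-1, -19))) = Add(9, Add(14, 19)) = Add(9, 33) = 42)
Function('h')(j) = Add(Rational(-8, 7), Mul(4, Pow(j, 2))) (Function('h')(j) = Add(Rational(-8, 7), Mul(Add(j, j), Add(j, j))) = Add(Rational(-8, 7), Mul(Mul(2, j), Mul(2, j))) = Add(Rational(-8, 7), Mul(4, Pow(j, 2))))
c = Rational(734, 7) (c = Add(42, Add(Rational(-8, 7), Mul(4, Pow(Mul(-1, Add(-3, -1)), 2)))) = Add(42, Add(Rational(-8, 7), Mul(4, Pow(Mul(-1, -4), 2)))) = Add(42, Add(Rational(-8, 7), Mul(4, Pow(4, 2)))) = Add(42, Add(Rational(-8, 7), Mul(4, 16))) = Add(42, Add(Rational(-8, 7), 64)) = Add(42, Rational(440, 7)) = Rational(734, 7) ≈ 104.86)
Mul(c, V) = Mul(Rational(734, 7), -14) = -1468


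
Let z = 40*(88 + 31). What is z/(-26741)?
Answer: -280/1573 ≈ -0.17800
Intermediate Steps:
z = 4760 (z = 40*119 = 4760)
z/(-26741) = 4760/(-26741) = 4760*(-1/26741) = -280/1573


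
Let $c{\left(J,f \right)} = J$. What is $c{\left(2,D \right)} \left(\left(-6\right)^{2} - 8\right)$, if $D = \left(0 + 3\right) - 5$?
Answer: $56$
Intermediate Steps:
$D = -2$ ($D = 3 - 5 = -2$)
$c{\left(2,D \right)} \left(\left(-6\right)^{2} - 8\right) = 2 \left(\left(-6\right)^{2} - 8\right) = 2 \left(36 - 8\right) = 2 \cdot 28 = 56$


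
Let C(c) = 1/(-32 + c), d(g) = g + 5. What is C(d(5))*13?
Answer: -13/22 ≈ -0.59091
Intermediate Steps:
d(g) = 5 + g
C(d(5))*13 = 13/(-32 + (5 + 5)) = 13/(-32 + 10) = 13/(-22) = -1/22*13 = -13/22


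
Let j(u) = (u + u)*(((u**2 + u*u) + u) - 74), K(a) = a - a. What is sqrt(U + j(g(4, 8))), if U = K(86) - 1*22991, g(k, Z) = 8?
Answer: I*sqrt(21999) ≈ 148.32*I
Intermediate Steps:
K(a) = 0
U = -22991 (U = 0 - 1*22991 = 0 - 22991 = -22991)
j(u) = 2*u*(-74 + u + 2*u**2) (j(u) = (2*u)*(((u**2 + u**2) + u) - 74) = (2*u)*((2*u**2 + u) - 74) = (2*u)*((u + 2*u**2) - 74) = (2*u)*(-74 + u + 2*u**2) = 2*u*(-74 + u + 2*u**2))
sqrt(U + j(g(4, 8))) = sqrt(-22991 + 2*8*(-74 + 8 + 2*8**2)) = sqrt(-22991 + 2*8*(-74 + 8 + 2*64)) = sqrt(-22991 + 2*8*(-74 + 8 + 128)) = sqrt(-22991 + 2*8*62) = sqrt(-22991 + 992) = sqrt(-21999) = I*sqrt(21999)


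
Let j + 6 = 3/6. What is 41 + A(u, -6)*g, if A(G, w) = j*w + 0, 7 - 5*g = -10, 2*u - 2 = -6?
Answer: 766/5 ≈ 153.20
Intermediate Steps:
u = -2 (u = 1 + (½)*(-6) = 1 - 3 = -2)
g = 17/5 (g = 7/5 - ⅕*(-10) = 7/5 + 2 = 17/5 ≈ 3.4000)
j = -11/2 (j = -6 + 3/6 = -6 + 3*(⅙) = -6 + ½ = -11/2 ≈ -5.5000)
A(G, w) = -11*w/2 (A(G, w) = -11*w/2 + 0 = -11*w/2)
41 + A(u, -6)*g = 41 - 11/2*(-6)*(17/5) = 41 + 33*(17/5) = 41 + 561/5 = 766/5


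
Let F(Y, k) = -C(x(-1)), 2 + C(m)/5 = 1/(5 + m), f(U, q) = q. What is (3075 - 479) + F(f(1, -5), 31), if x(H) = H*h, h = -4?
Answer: 23449/9 ≈ 2605.4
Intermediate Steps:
x(H) = -4*H (x(H) = H*(-4) = -4*H)
C(m) = -10 + 5/(5 + m)
F(Y, k) = 85/9 (F(Y, k) = -5*(-9 - (-8)*(-1))/(5 - 4*(-1)) = -5*(-9 - 2*4)/(5 + 4) = -5*(-9 - 8)/9 = -5*(-17)/9 = -1*(-85/9) = 85/9)
(3075 - 479) + F(f(1, -5), 31) = (3075 - 479) + 85/9 = 2596 + 85/9 = 23449/9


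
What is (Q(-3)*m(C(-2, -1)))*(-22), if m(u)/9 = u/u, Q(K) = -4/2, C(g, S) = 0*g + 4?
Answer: 396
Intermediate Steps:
C(g, S) = 4 (C(g, S) = 0 + 4 = 4)
Q(K) = -2 (Q(K) = -4*½ = -2)
m(u) = 9 (m(u) = 9*(u/u) = 9*1 = 9)
(Q(-3)*m(C(-2, -1)))*(-22) = -2*9*(-22) = -18*(-22) = 396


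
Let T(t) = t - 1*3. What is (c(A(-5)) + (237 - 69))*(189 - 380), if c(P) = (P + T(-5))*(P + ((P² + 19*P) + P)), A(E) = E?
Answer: -230728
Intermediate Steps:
T(t) = -3 + t (T(t) = t - 3 = -3 + t)
c(P) = (-8 + P)*(P² + 21*P) (c(P) = (P + (-3 - 5))*(P + ((P² + 19*P) + P)) = (P - 8)*(P + (P² + 20*P)) = (-8 + P)*(P² + 21*P))
(c(A(-5)) + (237 - 69))*(189 - 380) = (-5*(-168 + (-5)² + 13*(-5)) + (237 - 69))*(189 - 380) = (-5*(-168 + 25 - 65) + 168)*(-191) = (-5*(-208) + 168)*(-191) = (1040 + 168)*(-191) = 1208*(-191) = -230728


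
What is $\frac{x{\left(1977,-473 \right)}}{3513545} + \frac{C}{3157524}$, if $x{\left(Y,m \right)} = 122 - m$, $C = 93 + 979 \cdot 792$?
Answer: $\frac{25966627105}{105658120596} \approx 0.24576$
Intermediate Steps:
$C = 775461$ ($C = 93 + 775368 = 775461$)
$\frac{x{\left(1977,-473 \right)}}{3513545} + \frac{C}{3157524} = \frac{122 - -473}{3513545} + \frac{775461}{3157524} = \left(122 + 473\right) \frac{1}{3513545} + 775461 \cdot \frac{1}{3157524} = 595 \cdot \frac{1}{3513545} + \frac{258487}{1052508} = \frac{17}{100387} + \frac{258487}{1052508} = \frac{25966627105}{105658120596}$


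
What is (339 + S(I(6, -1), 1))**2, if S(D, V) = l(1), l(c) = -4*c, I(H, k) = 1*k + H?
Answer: 112225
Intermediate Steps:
I(H, k) = H + k (I(H, k) = k + H = H + k)
S(D, V) = -4 (S(D, V) = -4*1 = -4)
(339 + S(I(6, -1), 1))**2 = (339 - 4)**2 = 335**2 = 112225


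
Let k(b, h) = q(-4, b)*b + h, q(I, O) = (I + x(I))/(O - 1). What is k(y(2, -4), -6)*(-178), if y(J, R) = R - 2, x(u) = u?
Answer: 16020/7 ≈ 2288.6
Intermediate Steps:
q(I, O) = 2*I/(-1 + O) (q(I, O) = (I + I)/(O - 1) = (2*I)/(-1 + O) = 2*I/(-1 + O))
y(J, R) = -2 + R
k(b, h) = h - 8*b/(-1 + b) (k(b, h) = (2*(-4)/(-1 + b))*b + h = (-8/(-1 + b))*b + h = -8*b/(-1 + b) + h = h - 8*b/(-1 + b))
k(y(2, -4), -6)*(-178) = ((-8*(-2 - 4) - 6*(-1 + (-2 - 4)))/(-1 + (-2 - 4)))*(-178) = ((-8*(-6) - 6*(-1 - 6))/(-1 - 6))*(-178) = ((48 - 6*(-7))/(-7))*(-178) = -(48 + 42)/7*(-178) = -⅐*90*(-178) = -90/7*(-178) = 16020/7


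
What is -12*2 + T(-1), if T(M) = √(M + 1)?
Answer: -24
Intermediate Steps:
T(M) = √(1 + M)
-12*2 + T(-1) = -12*2 + √(1 - 1) = -24 + √0 = -24 + 0 = -24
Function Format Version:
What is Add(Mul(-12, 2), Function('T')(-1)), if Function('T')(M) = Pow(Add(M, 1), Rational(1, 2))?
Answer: -24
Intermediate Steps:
Function('T')(M) = Pow(Add(1, M), Rational(1, 2))
Add(Mul(-12, 2), Function('T')(-1)) = Add(Mul(-12, 2), Pow(Add(1, -1), Rational(1, 2))) = Add(-24, Pow(0, Rational(1, 2))) = Add(-24, 0) = -24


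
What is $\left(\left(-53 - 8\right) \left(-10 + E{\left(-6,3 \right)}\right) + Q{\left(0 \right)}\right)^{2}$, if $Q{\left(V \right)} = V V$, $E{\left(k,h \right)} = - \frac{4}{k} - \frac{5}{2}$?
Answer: $\frac{18757561}{36} \approx 5.2104 \cdot 10^{5}$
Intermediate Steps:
$E{\left(k,h \right)} = - \frac{5}{2} - \frac{4}{k}$ ($E{\left(k,h \right)} = - \frac{4}{k} - \frac{5}{2} = - \frac{5}{2} - \frac{4}{k}$)
$Q{\left(V \right)} = V^{2}$
$\left(\left(-53 - 8\right) \left(-10 + E{\left(-6,3 \right)}\right) + Q{\left(0 \right)}\right)^{2} = \left(\left(-53 - 8\right) \left(-10 - \left(\frac{5}{2} + \frac{4}{-6}\right)\right) + 0^{2}\right)^{2} = \left(- 61 \left(-10 - \frac{11}{6}\right) + 0\right)^{2} = \left(\left(-61\right) \left(- \frac{71}{6}\right) + 0\right)^{2} = \left(\frac{4331}{6} + 0\right)^{2} = \left(\frac{4331}{6}\right)^{2} = \frac{18757561}{36}$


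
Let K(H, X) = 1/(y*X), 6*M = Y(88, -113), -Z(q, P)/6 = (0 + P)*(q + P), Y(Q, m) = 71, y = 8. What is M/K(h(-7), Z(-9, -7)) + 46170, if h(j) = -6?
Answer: -17446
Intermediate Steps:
Z(q, P) = -6*P*(P + q) (Z(q, P) = -6*(0 + P)*(q + P) = -6*P*(P + q))
M = 71/6 (M = (⅙)*71 = 71/6 ≈ 11.833)
K(H, X) = 1/(8*X)
M/K(h(-7), Z(-9, -7)) + 46170 = 71/(6*((1/(8*((-6*(-7)*(-7 - 9))))))) + 46170 = 71/(6*((1/(8*((-6*(-7)*(-16))))))) + 46170 = 71/(6*(((⅛)/(-672)))) + 46170 = 71/(6*(((⅛)*(-1/672)))) + 46170 = 71/(6*(-1/5376)) + 46170 = (71/6)*(-5376) + 46170 = -63616 + 46170 = -17446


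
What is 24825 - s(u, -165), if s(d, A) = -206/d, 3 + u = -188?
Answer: 4741369/191 ≈ 24824.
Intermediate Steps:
u = -191 (u = -3 - 188 = -191)
24825 - s(u, -165) = 24825 - (-206)/(-191) = 24825 - (-206)*(-1)/191 = 24825 - 1*206/191 = 24825 - 206/191 = 4741369/191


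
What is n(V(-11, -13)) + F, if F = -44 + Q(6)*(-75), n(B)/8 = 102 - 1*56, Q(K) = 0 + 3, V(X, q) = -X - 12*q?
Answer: 99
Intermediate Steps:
Q(K) = 3
n(B) = 368 (n(B) = 8*(102 - 1*56) = 8*(102 - 56) = 8*46 = 368)
F = -269 (F = -44 + 3*(-75) = -44 - 225 = -269)
n(V(-11, -13)) + F = 368 - 269 = 99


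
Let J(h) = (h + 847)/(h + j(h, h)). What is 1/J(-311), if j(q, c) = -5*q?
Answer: 311/134 ≈ 2.3209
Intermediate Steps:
J(h) = -(847 + h)/(4*h) (J(h) = (h + 847)/(h - 5*h) = (847 + h)/((-4*h)) = (847 + h)*(-1/(4*h)) = -(847 + h)/(4*h))
1/J(-311) = 1/((1/4)*(-847 - 1*(-311))/(-311)) = 1/((1/4)*(-1/311)*(-847 + 311)) = 1/((1/4)*(-1/311)*(-536)) = 1/(134/311) = 311/134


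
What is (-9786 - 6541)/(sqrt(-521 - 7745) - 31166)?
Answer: 254423641/485663911 + 16327*I*sqrt(8266)/971327822 ≈ 0.52387 + 0.0015282*I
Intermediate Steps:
(-9786 - 6541)/(sqrt(-521 - 7745) - 31166) = -16327/(sqrt(-8266) - 31166) = -16327/(I*sqrt(8266) - 31166) = -16327/(-31166 + I*sqrt(8266))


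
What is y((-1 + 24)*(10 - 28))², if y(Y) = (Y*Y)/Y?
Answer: 171396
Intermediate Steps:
y(Y) = Y (y(Y) = Y²/Y = Y)
y((-1 + 24)*(10 - 28))² = ((-1 + 24)*(10 - 28))² = (23*(-18))² = (-414)² = 171396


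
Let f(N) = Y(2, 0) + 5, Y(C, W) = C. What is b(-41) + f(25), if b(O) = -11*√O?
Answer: 7 - 11*I*√41 ≈ 7.0 - 70.434*I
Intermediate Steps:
f(N) = 7 (f(N) = 2 + 5 = 7)
b(-41) + f(25) = -11*I*√41 + 7 = 7 - 11*I*√41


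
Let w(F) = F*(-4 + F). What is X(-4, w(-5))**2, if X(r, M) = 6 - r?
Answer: 100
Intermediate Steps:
X(-4, w(-5))**2 = (6 - 1*(-4))**2 = (6 + 4)**2 = 10**2 = 100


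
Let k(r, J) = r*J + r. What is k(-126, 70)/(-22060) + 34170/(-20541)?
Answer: -95005069/75522410 ≈ -1.2580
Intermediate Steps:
k(r, J) = r + J*r (k(r, J) = J*r + r = r + J*r)
k(-126, 70)/(-22060) + 34170/(-20541) = -126*(1 + 70)/(-22060) + 34170/(-20541) = -126*71*(-1/22060) + 34170*(-1/20541) = -8946*(-1/22060) - 11390/6847 = 4473/11030 - 11390/6847 = -95005069/75522410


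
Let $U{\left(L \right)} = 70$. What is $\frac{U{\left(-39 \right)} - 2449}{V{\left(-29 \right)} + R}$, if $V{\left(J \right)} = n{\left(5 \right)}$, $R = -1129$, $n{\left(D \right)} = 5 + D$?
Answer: $\frac{793}{373} \approx 2.126$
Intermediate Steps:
$V{\left(J \right)} = 10$ ($V{\left(J \right)} = 5 + 5 = 10$)
$\frac{U{\left(-39 \right)} - 2449}{V{\left(-29 \right)} + R} = \frac{70 - 2449}{10 - 1129} = - \frac{2379}{-1119} = \left(-2379\right) \left(- \frac{1}{1119}\right) = \frac{793}{373}$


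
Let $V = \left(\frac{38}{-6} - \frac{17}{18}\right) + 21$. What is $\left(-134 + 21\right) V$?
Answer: $- \frac{27911}{18} \approx -1550.6$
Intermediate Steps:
$V = \frac{247}{18}$ ($V = \left(38 \left(- \frac{1}{6}\right) - \frac{17}{18}\right) + 21 = \left(- \frac{19}{3} - \frac{17}{18}\right) + 21 = - \frac{131}{18} + 21 = \frac{247}{18} \approx 13.722$)
$\left(-134 + 21\right) V = \left(-134 + 21\right) \frac{247}{18} = \left(-113\right) \frac{247}{18} = - \frac{27911}{18}$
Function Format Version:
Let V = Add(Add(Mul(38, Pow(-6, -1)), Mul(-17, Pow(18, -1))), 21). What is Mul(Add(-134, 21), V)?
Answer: Rational(-27911, 18) ≈ -1550.6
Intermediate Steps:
V = Rational(247, 18) (V = Add(Add(Mul(38, Rational(-1, 6)), Mul(-17, Rational(1, 18))), 21) = Add(Add(Rational(-19, 3), Rational(-17, 18)), 21) = Add(Rational(-131, 18), 21) = Rational(247, 18) ≈ 13.722)
Mul(Add(-134, 21), V) = Mul(Add(-134, 21), Rational(247, 18)) = Mul(-113, Rational(247, 18)) = Rational(-27911, 18)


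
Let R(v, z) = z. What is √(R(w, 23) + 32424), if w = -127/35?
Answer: √32447 ≈ 180.13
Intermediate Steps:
w = -127/35 (w = -127*1/35 = -127/35 ≈ -3.6286)
√(R(w, 23) + 32424) = √(23 + 32424) = √32447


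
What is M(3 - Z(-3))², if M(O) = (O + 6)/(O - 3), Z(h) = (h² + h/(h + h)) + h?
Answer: 25/169 ≈ 0.14793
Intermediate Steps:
Z(h) = ½ + h + h² (Z(h) = (h² + h/((2*h))) + h = (h² + (1/(2*h))*h) + h = (h² + ½) + h = (½ + h²) + h = ½ + h + h²)
M(O) = (6 + O)/(-3 + O)
M(3 - Z(-3))² = ((6 + (3 - (½ - 3 + (-3)²)))/(-3 + (3 - (½ - 3 + (-3)²))))² = ((6 + (3 - (½ - 3 + 9)))/(-3 + (3 - (½ - 3 + 9))))² = ((6 + (3 - 1*13/2))/(-3 + (3 - 1*13/2)))² = ((6 + (3 - 13/2))/(-3 + (3 - 13/2)))² = ((6 - 7/2)/(-3 - 7/2))² = ((5/2)/(-13/2))² = (-2/13*5/2)² = (-5/13)² = 25/169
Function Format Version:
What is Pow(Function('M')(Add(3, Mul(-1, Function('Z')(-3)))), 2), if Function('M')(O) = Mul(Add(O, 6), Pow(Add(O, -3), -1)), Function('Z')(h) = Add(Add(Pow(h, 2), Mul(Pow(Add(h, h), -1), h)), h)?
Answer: Rational(25, 169) ≈ 0.14793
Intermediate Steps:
Function('Z')(h) = Add(Rational(1, 2), h, Pow(h, 2)) (Function('Z')(h) = Add(Add(Pow(h, 2), Mul(Pow(Mul(2, h), -1), h)), h) = Add(Add(Pow(h, 2), Mul(Mul(Rational(1, 2), Pow(h, -1)), h)), h) = Add(Add(Pow(h, 2), Rational(1, 2)), h) = Add(Add(Rational(1, 2), Pow(h, 2)), h) = Add(Rational(1, 2), h, Pow(h, 2)))
Function('M')(O) = Mul(Pow(Add(-3, O), -1), Add(6, O)) (Function('M')(O) = Mul(Add(6, O), Pow(Add(-3, O), -1)) = Mul(Pow(Add(-3, O), -1), Add(6, O)))
Pow(Function('M')(Add(3, Mul(-1, Function('Z')(-3)))), 2) = Pow(Mul(Pow(Add(-3, Add(3, Mul(-1, Add(Rational(1, 2), -3, Pow(-3, 2))))), -1), Add(6, Add(3, Mul(-1, Add(Rational(1, 2), -3, Pow(-3, 2)))))), 2) = Pow(Mul(Pow(Add(-3, Add(3, Mul(-1, Add(Rational(1, 2), -3, 9)))), -1), Add(6, Add(3, Mul(-1, Add(Rational(1, 2), -3, 9))))), 2) = Pow(Mul(Pow(Add(-3, Add(3, Mul(-1, Rational(13, 2)))), -1), Add(6, Add(3, Mul(-1, Rational(13, 2))))), 2) = Pow(Mul(Pow(Add(-3, Add(3, Rational(-13, 2))), -1), Add(6, Add(3, Rational(-13, 2)))), 2) = Pow(Mul(Pow(Add(-3, Rational(-7, 2)), -1), Add(6, Rational(-7, 2))), 2) = Pow(Mul(Pow(Rational(-13, 2), -1), Rational(5, 2)), 2) = Pow(Mul(Rational(-2, 13), Rational(5, 2)), 2) = Pow(Rational(-5, 13), 2) = Rational(25, 169)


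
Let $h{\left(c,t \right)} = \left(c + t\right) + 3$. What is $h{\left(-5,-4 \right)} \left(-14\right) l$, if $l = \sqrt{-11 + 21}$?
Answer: $84 \sqrt{10} \approx 265.63$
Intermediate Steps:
$l = \sqrt{10} \approx 3.1623$
$h{\left(c,t \right)} = 3 + c + t$
$h{\left(-5,-4 \right)} \left(-14\right) l = \left(3 - 5 - 4\right) \left(-14\right) \sqrt{10} = \left(-6\right) \left(-14\right) \sqrt{10} = 84 \sqrt{10}$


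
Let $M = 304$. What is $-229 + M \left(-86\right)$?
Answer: $-26373$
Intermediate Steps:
$-229 + M \left(-86\right) = -229 + 304 \left(-86\right) = -229 - 26144 = -26373$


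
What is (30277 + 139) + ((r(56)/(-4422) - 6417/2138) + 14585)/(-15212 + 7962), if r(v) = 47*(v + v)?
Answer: 35942628540937/1181779500 ≈ 30414.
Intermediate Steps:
r(v) = 94*v (r(v) = 47*(2*v) = 94*v)
(30277 + 139) + ((r(56)/(-4422) - 6417/2138) + 14585)/(-15212 + 7962) = (30277 + 139) + (((94*56)/(-4422) - 6417/2138) + 14585)/(-15212 + 7962) = 30416 + ((5264*(-1/4422) - 6417*1/2138) + 14585)/(-7250) = 30416 + ((-2632/2211 - 6417/2138) + 14585)*(-1/7250) = 30416 + (-19815203/4727118 + 14585)*(-1/7250) = 30416 + (68925200827/4727118)*(-1/7250) = 30416 - 2376731063/1181779500 = 35942628540937/1181779500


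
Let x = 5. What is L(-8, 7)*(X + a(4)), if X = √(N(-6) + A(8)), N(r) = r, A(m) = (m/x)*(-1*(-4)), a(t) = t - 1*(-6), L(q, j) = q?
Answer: -80 - 8*√10/5 ≈ -85.060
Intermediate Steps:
a(t) = 6 + t (a(t) = t + 6 = 6 + t)
A(m) = 4*m/5 (A(m) = (m/5)*(-1*(-4)) = (m*(⅕))*4 = (m/5)*4 = 4*m/5)
X = √10/5 (X = √(-6 + (⅘)*8) = √(-6 + 32/5) = √(⅖) = √10/5 ≈ 0.63246)
L(-8, 7)*(X + a(4)) = -8*(√10/5 + (6 + 4)) = -8*(√10/5 + 10) = -8*(10 + √10/5) = -80 - 8*√10/5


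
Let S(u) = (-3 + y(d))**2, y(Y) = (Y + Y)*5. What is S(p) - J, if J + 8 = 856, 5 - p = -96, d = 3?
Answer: -119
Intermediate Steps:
p = 101 (p = 5 - 1*(-96) = 5 + 96 = 101)
J = 848 (J = -8 + 856 = 848)
y(Y) = 10*Y (y(Y) = (2*Y)*5 = 10*Y)
S(u) = 729 (S(u) = (-3 + 10*3)**2 = (-3 + 30)**2 = 27**2 = 729)
S(p) - J = 729 - 1*848 = 729 - 848 = -119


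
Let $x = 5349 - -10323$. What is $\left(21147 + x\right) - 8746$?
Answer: $28073$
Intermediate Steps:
$x = 15672$ ($x = 5349 + 10323 = 15672$)
$\left(21147 + x\right) - 8746 = \left(21147 + 15672\right) - 8746 = 36819 - 8746 = 28073$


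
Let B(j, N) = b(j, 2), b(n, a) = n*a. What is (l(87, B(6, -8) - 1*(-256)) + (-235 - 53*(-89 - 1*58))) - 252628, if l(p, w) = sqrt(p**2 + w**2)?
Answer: -245072 + sqrt(79393) ≈ -2.4479e+5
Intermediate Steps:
b(n, a) = a*n
B(j, N) = 2*j
(l(87, B(6, -8) - 1*(-256)) + (-235 - 53*(-89 - 1*58))) - 252628 = (sqrt(87**2 + (2*6 - 1*(-256))**2) + (-235 - 53*(-89 - 1*58))) - 252628 = (sqrt(7569 + (12 + 256)**2) + (-235 - 53*(-89 - 58))) - 252628 = (sqrt(7569 + 268**2) + (-235 - 53*(-147))) - 252628 = (sqrt(7569 + 71824) + (-235 + 7791)) - 252628 = (sqrt(79393) + 7556) - 252628 = (7556 + sqrt(79393)) - 252628 = -245072 + sqrt(79393)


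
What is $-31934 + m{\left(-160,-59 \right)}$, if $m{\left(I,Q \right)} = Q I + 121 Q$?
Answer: $-29633$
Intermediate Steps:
$m{\left(I,Q \right)} = 121 Q + I Q$ ($m{\left(I,Q \right)} = I Q + 121 Q = 121 Q + I Q$)
$-31934 + m{\left(-160,-59 \right)} = -31934 - 59 \left(121 - 160\right) = -31934 - -2301 = -31934 + 2301 = -29633$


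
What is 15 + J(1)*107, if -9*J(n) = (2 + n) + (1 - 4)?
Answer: 15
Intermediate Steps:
J(n) = ⅑ - n/9 (J(n) = -((2 + n) + (1 - 4))/9 = -((2 + n) - 3)/9 = -(-1 + n)/9 = ⅑ - n/9)
15 + J(1)*107 = 15 + (⅑ - ⅑*1)*107 = 15 + (⅑ - ⅑)*107 = 15 + 0*107 = 15 + 0 = 15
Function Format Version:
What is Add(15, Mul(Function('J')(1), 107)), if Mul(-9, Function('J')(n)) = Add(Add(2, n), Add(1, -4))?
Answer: 15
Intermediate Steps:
Function('J')(n) = Add(Rational(1, 9), Mul(Rational(-1, 9), n)) (Function('J')(n) = Mul(Rational(-1, 9), Add(Add(2, n), Add(1, -4))) = Mul(Rational(-1, 9), Add(Add(2, n), -3)) = Mul(Rational(-1, 9), Add(-1, n)) = Add(Rational(1, 9), Mul(Rational(-1, 9), n)))
Add(15, Mul(Function('J')(1), 107)) = Add(15, Mul(Add(Rational(1, 9), Mul(Rational(-1, 9), 1)), 107)) = Add(15, Mul(Add(Rational(1, 9), Rational(-1, 9)), 107)) = Add(15, Mul(0, 107)) = Add(15, 0) = 15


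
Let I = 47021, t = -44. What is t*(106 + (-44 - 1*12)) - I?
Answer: -49221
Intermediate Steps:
t*(106 + (-44 - 1*12)) - I = -44*(106 + (-44 - 1*12)) - 1*47021 = -44*(106 + (-44 - 12)) - 47021 = -44*(106 - 56) - 47021 = -44*50 - 47021 = -2200 - 47021 = -49221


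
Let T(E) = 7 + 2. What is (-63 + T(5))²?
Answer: 2916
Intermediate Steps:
T(E) = 9
(-63 + T(5))² = (-63 + 9)² = (-54)² = 2916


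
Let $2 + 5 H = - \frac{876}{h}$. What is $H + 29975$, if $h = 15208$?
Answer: $\frac{569816927}{19010} \approx 29975.0$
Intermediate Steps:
$H = - \frac{7823}{19010}$ ($H = - \frac{2}{5} + \frac{\left(-876\right) \frac{1}{15208}}{5} = - \frac{2}{5} + \frac{1}{5} \left(- \frac{219}{3802}\right) = - \frac{2}{5} - \frac{219}{19010} = - \frac{7823}{19010} \approx -0.41152$)
$H + 29975 = - \frac{7823}{19010} + 29975 = \frac{569816927}{19010}$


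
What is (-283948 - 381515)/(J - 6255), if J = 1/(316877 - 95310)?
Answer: 147444640521/1385901584 ≈ 106.39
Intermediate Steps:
J = 1/221567 ≈ 4.5133e-6
(-283948 - 381515)/(J - 6255) = (-283948 - 381515)/(1/221567 - 6255) = -665463/(-1385901584/221567) = -665463*(-221567/1385901584) = 147444640521/1385901584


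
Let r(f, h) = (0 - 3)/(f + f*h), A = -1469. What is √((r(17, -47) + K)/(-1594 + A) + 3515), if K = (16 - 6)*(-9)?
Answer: √2240752810826958/798422 ≈ 59.288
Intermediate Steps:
K = -90 (K = 10*(-9) = -90)
r(f, h) = -3/(f + f*h)
√((r(17, -47) + K)/(-1594 + A) + 3515) = √((-3/(17*(1 - 47)) - 90)/(-1594 - 1469) + 3515) = √((-3*1/17/(-46) - 90)/(-3063) + 3515) = √((-3*1/17*(-1/46) - 90)*(-1/3063) + 3515) = √((3/782 - 90)*(-1/3063) + 3515) = √(-70377/782*(-1/3063) + 3515) = √(23459/798422 + 3515) = √(2806476789/798422) = √2240752810826958/798422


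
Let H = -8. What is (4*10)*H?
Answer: -320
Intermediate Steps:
(4*10)*H = (4*10)*(-8) = 40*(-8) = -320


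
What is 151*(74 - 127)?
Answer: -8003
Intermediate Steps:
151*(74 - 127) = 151*(-53) = -8003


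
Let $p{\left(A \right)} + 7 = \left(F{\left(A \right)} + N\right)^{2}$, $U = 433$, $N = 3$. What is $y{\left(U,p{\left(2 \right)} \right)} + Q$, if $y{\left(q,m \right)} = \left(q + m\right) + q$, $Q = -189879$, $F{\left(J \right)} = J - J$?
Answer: $-189011$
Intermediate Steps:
$F{\left(J \right)} = 0$
$p{\left(A \right)} = 2$ ($p{\left(A \right)} = -7 + \left(0 + 3\right)^{2} = -7 + 3^{2} = -7 + 9 = 2$)
$y{\left(q,m \right)} = m + 2 q$ ($y{\left(q,m \right)} = \left(m + q\right) + q = m + 2 q$)
$y{\left(U,p{\left(2 \right)} \right)} + Q = \left(2 + 2 \cdot 433\right) - 189879 = \left(2 + 866\right) - 189879 = 868 - 189879 = -189011$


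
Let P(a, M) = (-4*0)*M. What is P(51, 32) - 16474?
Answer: -16474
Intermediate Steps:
P(a, M) = 0 (P(a, M) = 0*M = 0)
P(51, 32) - 16474 = 0 - 16474 = -16474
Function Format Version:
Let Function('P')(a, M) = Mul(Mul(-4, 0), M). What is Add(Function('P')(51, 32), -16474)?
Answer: -16474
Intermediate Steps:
Function('P')(a, M) = 0 (Function('P')(a, M) = Mul(0, M) = 0)
Add(Function('P')(51, 32), -16474) = Add(0, -16474) = -16474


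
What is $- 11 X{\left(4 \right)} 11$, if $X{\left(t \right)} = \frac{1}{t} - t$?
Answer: $\frac{1815}{4} \approx 453.75$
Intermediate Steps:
$- 11 X{\left(4 \right)} 11 = - 11 \left(\frac{1}{4} - 4\right) 11 = \left(-11\right) \left(- \frac{15}{4}\right) 11 = \frac{165}{4} \cdot 11 = \frac{1815}{4}$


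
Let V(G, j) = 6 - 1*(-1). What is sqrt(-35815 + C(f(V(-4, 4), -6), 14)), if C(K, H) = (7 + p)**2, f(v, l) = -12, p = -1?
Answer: I*sqrt(35779) ≈ 189.15*I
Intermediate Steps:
V(G, j) = 7 (V(G, j) = 6 + 1 = 7)
C(K, H) = 36 (C(K, H) = (7 - 1)**2 = 6**2 = 36)
sqrt(-35815 + C(f(V(-4, 4), -6), 14)) = sqrt(-35815 + 36) = sqrt(-35779) = I*sqrt(35779)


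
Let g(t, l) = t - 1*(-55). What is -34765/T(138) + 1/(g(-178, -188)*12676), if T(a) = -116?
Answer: 6775472513/22607646 ≈ 299.70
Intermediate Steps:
g(t, l) = 55 + t (g(t, l) = t + 55 = 55 + t)
-34765/T(138) + 1/(g(-178, -188)*12676) = -34765/(-116) + 1/((55 - 178)*12676) = -34765*(-1/116) + (1/12676)/(-123) = 34765/116 - 1/123*1/12676 = 34765/116 - 1/1559148 = 6775472513/22607646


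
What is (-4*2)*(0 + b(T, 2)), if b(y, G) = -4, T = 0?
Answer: 32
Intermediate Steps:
(-4*2)*(0 + b(T, 2)) = (-4*2)*(0 - 4) = -8*(-4) = 32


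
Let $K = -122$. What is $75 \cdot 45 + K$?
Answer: $3253$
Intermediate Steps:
$75 \cdot 45 + K = 75 \cdot 45 - 122 = 3375 - 122 = 3253$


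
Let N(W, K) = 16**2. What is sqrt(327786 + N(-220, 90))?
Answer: sqrt(328042) ≈ 572.75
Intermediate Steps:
N(W, K) = 256
sqrt(327786 + N(-220, 90)) = sqrt(327786 + 256) = sqrt(328042)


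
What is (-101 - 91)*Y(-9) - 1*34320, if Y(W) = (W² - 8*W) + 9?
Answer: -65424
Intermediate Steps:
Y(W) = 9 + W² - 8*W
(-101 - 91)*Y(-9) - 1*34320 = (-101 - 91)*(9 + (-9)² - 8*(-9)) - 1*34320 = -192*(9 + 81 + 72) - 34320 = -192*162 - 34320 = -31104 - 34320 = -65424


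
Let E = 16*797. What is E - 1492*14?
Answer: -8136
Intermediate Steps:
E = 12752
E - 1492*14 = 12752 - 1492*14 = 12752 - 20888 = -8136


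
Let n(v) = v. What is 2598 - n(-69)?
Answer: 2667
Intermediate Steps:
2598 - n(-69) = 2598 - 1*(-69) = 2598 + 69 = 2667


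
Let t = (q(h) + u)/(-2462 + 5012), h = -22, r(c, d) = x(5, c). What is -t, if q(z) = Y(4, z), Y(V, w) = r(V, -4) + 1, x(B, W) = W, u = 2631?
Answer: -1318/1275 ≈ -1.0337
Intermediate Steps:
r(c, d) = c
Y(V, w) = 1 + V (Y(V, w) = V + 1 = 1 + V)
q(z) = 5 (q(z) = 1 + 4 = 5)
t = 1318/1275 (t = (5 + 2631)/(-2462 + 5012) = 2636/2550 = 2636*(1/2550) = 1318/1275 ≈ 1.0337)
-t = -1*1318/1275 = -1318/1275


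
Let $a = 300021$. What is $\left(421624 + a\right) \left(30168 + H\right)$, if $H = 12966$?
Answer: $31127435430$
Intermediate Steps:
$\left(421624 + a\right) \left(30168 + H\right) = \left(421624 + 300021\right) \left(30168 + 12966\right) = 721645 \cdot 43134 = 31127435430$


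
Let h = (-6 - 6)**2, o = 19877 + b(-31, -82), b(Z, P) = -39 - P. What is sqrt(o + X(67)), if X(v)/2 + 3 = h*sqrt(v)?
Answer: sqrt(19914 + 288*sqrt(67)) ≈ 149.24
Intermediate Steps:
o = 19920 (o = 19877 + (-39 - 1*(-82)) = 19877 + (-39 + 82) = 19877 + 43 = 19920)
h = 144 (h = (-12)**2 = 144)
X(v) = -6 + 288*sqrt(v) (X(v) = -6 + 2*(144*sqrt(v)) = -6 + 288*sqrt(v))
sqrt(o + X(67)) = sqrt(19920 + (-6 + 288*sqrt(67))) = sqrt(19914 + 288*sqrt(67))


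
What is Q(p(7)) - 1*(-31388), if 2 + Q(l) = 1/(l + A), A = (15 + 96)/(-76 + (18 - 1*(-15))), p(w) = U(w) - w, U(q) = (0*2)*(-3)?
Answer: 12930989/412 ≈ 31386.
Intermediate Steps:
U(q) = 0 (U(q) = 0*(-3) = 0)
p(w) = -w (p(w) = 0 - w = -w)
A = -111/43 (A = 111/(-76 + (18 + 15)) = 111/(-76 + 33) = 111/(-43) = 111*(-1/43) = -111/43 ≈ -2.5814)
Q(l) = -2 + 1/(-111/43 + l) (Q(l) = -2 + 1/(l - 111/43) = -2 + 1/(-111/43 + l))
Q(p(7)) - 1*(-31388) = (265 - (-86)*7)/(-111 + 43*(-1*7)) - 1*(-31388) = (265 - 86*(-7))/(-111 + 43*(-7)) + 31388 = (265 + 602)/(-111 - 301) + 31388 = 867/(-412) + 31388 = -1/412*867 + 31388 = -867/412 + 31388 = 12930989/412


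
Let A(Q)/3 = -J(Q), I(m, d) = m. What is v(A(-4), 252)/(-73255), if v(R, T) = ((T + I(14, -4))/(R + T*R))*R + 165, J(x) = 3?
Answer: -42011/18533515 ≈ -0.0022668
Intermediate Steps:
A(Q) = -9 (A(Q) = 3*(-1*3) = 3*(-3) = -9)
v(R, T) = 165 + R*(14 + T)/(R + R*T) (v(R, T) = ((T + 14)/(R + T*R))*R + 165 = ((14 + T)/(R + R*T))*R + 165 = R*(14 + T)/(R + R*T) + 165 = 165 + R*(14 + T)/(R + R*T))
v(A(-4), 252)/(-73255) = ((179 + 166*252)/(1 + 252))/(-73255) = ((179 + 41832)/253)*(-1/73255) = ((1/253)*42011)*(-1/73255) = (42011/253)*(-1/73255) = -42011/18533515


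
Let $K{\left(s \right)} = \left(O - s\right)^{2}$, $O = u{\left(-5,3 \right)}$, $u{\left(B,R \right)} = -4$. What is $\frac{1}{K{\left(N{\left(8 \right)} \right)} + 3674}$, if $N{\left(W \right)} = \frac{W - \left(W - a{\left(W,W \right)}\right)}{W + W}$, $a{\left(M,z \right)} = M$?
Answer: $\frac{4}{14777} \approx 0.00027069$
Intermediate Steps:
$O = -4$
$N{\left(W \right)} = \frac{1}{2}$ ($N{\left(W \right)} = \frac{W + \left(W - W\right)}{W + W} = \frac{W + 0}{2 W} = W \frac{1}{2 W} = \frac{1}{2}$)
$K{\left(s \right)} = \left(-4 - s\right)^{2}$
$\frac{1}{K{\left(N{\left(8 \right)} \right)} + 3674} = \frac{1}{\left(4 + \frac{1}{2}\right)^{2} + 3674} = \frac{1}{\left(\frac{9}{2}\right)^{2} + 3674} = \frac{1}{\frac{81}{4} + 3674} = \frac{1}{\frac{14777}{4}} = \frac{4}{14777}$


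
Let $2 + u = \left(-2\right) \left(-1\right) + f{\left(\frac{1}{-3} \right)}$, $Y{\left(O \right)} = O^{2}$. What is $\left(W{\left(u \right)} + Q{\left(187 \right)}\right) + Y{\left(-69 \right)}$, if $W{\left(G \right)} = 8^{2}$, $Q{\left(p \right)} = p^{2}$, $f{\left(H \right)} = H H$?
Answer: $39794$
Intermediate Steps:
$f{\left(H \right)} = H^{2}$
$u = \frac{1}{9}$ ($u = -2 + \left(\left(-2\right) \left(-1\right) + \left(\frac{1}{-3}\right)^{2}\right) = -2 + \left(2 + \left(- \frac{1}{3}\right)^{2}\right) = -2 + \left(2 + \frac{1}{9}\right) = -2 + \frac{19}{9} = \frac{1}{9} \approx 0.11111$)
$W{\left(G \right)} = 64$
$\left(W{\left(u \right)} + Q{\left(187 \right)}\right) + Y{\left(-69 \right)} = \left(64 + 187^{2}\right) + \left(-69\right)^{2} = \left(64 + 34969\right) + 4761 = 35033 + 4761 = 39794$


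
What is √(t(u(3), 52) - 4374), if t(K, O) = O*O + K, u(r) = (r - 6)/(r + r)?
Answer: I*√6682/2 ≈ 40.872*I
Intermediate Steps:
u(r) = (-6 + r)/(2*r) (u(r) = (-6 + r)/((2*r)) = (-6 + r)*(1/(2*r)) = (-6 + r)/(2*r))
t(K, O) = K + O² (t(K, O) = O² + K = K + O²)
√(t(u(3), 52) - 4374) = √(((½)*(-6 + 3)/3 + 52²) - 4374) = √(((½)*(⅓)*(-3) + 2704) - 4374) = √((-½ + 2704) - 4374) = √(5407/2 - 4374) = √(-3341/2) = I*√6682/2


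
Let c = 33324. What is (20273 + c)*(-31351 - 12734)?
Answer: -2362823745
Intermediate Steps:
(20273 + c)*(-31351 - 12734) = (20273 + 33324)*(-31351 - 12734) = 53597*(-44085) = -2362823745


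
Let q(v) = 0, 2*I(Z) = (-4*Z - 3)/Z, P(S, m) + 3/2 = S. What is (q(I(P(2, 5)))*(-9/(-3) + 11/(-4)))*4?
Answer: 0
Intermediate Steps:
P(S, m) = -3/2 + S
I(Z) = (-3 - 4*Z)/(2*Z) (I(Z) = ((-4*Z - 3)/Z)/2 = ((-3 - 4*Z)/Z)/2 = (-3 - 4*Z)/(2*Z))
(q(I(P(2, 5)))*(-9/(-3) + 11/(-4)))*4 = (0*(-9/(-3) + 11/(-4)))*4 = (0*(-9*(-⅓) + 11*(-¼)))*4 = (0*(3 - 11/4))*4 = (0*(¼))*4 = 0*4 = 0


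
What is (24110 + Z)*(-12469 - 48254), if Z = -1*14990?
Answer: -553793760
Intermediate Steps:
Z = -14990
(24110 + Z)*(-12469 - 48254) = (24110 - 14990)*(-12469 - 48254) = 9120*(-60723) = -553793760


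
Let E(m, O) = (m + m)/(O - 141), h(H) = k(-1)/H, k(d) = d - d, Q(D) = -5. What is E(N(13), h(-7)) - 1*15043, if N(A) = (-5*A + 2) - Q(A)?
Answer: -2120947/141 ≈ -15042.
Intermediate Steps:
k(d) = 0
h(H) = 0 (h(H) = 0/H = 0)
N(A) = 7 - 5*A (N(A) = (-5*A + 2) - 1*(-5) = (2 - 5*A) + 5 = 7 - 5*A)
E(m, O) = 2*m/(-141 + O) (E(m, O) = (2*m)/(-141 + O) = 2*m/(-141 + O))
E(N(13), h(-7)) - 1*15043 = 2*(7 - 5*13)/(-141 + 0) - 1*15043 = 2*(7 - 65)/(-141) - 15043 = 2*(-58)*(-1/141) - 15043 = 116/141 - 15043 = -2120947/141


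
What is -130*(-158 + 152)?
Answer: 780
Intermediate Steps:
-130*(-158 + 152) = -130*(-6) = 780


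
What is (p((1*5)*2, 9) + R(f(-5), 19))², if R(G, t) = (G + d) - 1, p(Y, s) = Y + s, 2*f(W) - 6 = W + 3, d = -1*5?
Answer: 225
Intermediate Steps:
d = -5
f(W) = 9/2 + W/2 (f(W) = 3 + (W + 3)/2 = 3 + (3 + W)/2 = 3 + (3/2 + W/2) = 9/2 + W/2)
R(G, t) = -6 + G (R(G, t) = (G - 5) - 1 = (-5 + G) - 1 = -6 + G)
(p((1*5)*2, 9) + R(f(-5), 19))² = (((1*5)*2 + 9) + (-6 + (9/2 + (½)*(-5))))² = ((5*2 + 9) + (-6 + (9/2 - 5/2)))² = ((10 + 9) + (-6 + 2))² = (19 - 4)² = 15² = 225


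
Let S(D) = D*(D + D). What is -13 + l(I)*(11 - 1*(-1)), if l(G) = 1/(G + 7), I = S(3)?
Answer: -313/25 ≈ -12.520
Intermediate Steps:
S(D) = 2*D² (S(D) = D*(2*D) = 2*D²)
I = 18 (I = 2*3² = 2*9 = 18)
l(G) = 1/(7 + G)
-13 + l(I)*(11 - 1*(-1)) = -13 + (11 - 1*(-1))/(7 + 18) = -13 + (11 + 1)/25 = -13 + (1/25)*12 = -13 + 12/25 = -313/25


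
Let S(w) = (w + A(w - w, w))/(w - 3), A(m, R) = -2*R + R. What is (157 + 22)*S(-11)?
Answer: 0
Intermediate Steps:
A(m, R) = -R
S(w) = 0 (S(w) = (w - w)/(w - 3) = 0/(-3 + w) = 0)
(157 + 22)*S(-11) = (157 + 22)*0 = 179*0 = 0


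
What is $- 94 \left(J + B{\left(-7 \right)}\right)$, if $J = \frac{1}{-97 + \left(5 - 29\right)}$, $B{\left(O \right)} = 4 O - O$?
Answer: $\frac{238948}{121} \approx 1974.8$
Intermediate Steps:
$B{\left(O \right)} = 3 O$
$J = - \frac{1}{121}$ ($J = \frac{1}{-97 - 24} = \frac{1}{-121} = - \frac{1}{121} \approx -0.0082645$)
$- 94 \left(J + B{\left(-7 \right)}\right) = - 94 \left(- \frac{1}{121} + 3 \left(-7\right)\right) = - 94 \left(- \frac{1}{121} - 21\right) = \left(-94\right) \left(- \frac{2542}{121}\right) = \frac{238948}{121}$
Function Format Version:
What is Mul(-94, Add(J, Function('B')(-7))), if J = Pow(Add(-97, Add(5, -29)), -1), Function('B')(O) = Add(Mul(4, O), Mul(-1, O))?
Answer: Rational(238948, 121) ≈ 1974.8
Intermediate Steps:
Function('B')(O) = Mul(3, O)
J = Rational(-1, 121) (J = Pow(Add(-97, -24), -1) = Pow(-121, -1) = Rational(-1, 121) ≈ -0.0082645)
Mul(-94, Add(J, Function('B')(-7))) = Mul(-94, Add(Rational(-1, 121), Mul(3, -7))) = Mul(-94, Add(Rational(-1, 121), -21)) = Mul(-94, Rational(-2542, 121)) = Rational(238948, 121)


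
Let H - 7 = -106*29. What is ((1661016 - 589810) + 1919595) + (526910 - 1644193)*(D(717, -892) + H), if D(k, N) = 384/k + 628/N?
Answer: 182802633705371/53297 ≈ 3.4299e+9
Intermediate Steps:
H = -3067 (H = 7 - 106*29 = 7 - 3074 = -3067)
((1661016 - 589810) + 1919595) + (526910 - 1644193)*(D(717, -892) + H) = ((1661016 - 589810) + 1919595) + (526910 - 1644193)*((384/717 + 628/(-892)) - 3067) = (1071206 + 1919595) - 1117283*((384*(1/717) + 628*(-1/892)) - 3067) = 2990801 - 1117283*((128/239 - 157/223) - 3067) = 2990801 - 1117283*(-8979/53297 - 3067) = 2990801 - 1117283*(-163470878/53297) = 2990801 + 182643232984474/53297 = 182802633705371/53297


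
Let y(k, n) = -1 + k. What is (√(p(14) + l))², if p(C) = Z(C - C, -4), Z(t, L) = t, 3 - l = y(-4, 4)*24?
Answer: 123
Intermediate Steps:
l = 123 (l = 3 - (-1 - 4)*24 = 3 - (-5)*24 = 3 - 1*(-120) = 3 + 120 = 123)
p(C) = 0 (p(C) = C - C = 0)
(√(p(14) + l))² = (√(0 + 123))² = (√123)² = 123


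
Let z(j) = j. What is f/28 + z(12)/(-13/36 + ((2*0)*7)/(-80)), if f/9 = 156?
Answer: 1539/91 ≈ 16.912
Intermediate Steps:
f = 1404 (f = 9*156 = 1404)
f/28 + z(12)/(-13/36 + ((2*0)*7)/(-80)) = 1404/28 + 12/(-13/36 + ((2*0)*7)/(-80)) = 1404*(1/28) + 12/(-13*1/36 + (0*7)*(-1/80)) = 351/7 + 12/(-13/36 + 0*(-1/80)) = 351/7 + 12/(-13/36 + 0) = 351/7 + 12/(-13/36) = 351/7 + 12*(-36/13) = 351/7 - 432/13 = 1539/91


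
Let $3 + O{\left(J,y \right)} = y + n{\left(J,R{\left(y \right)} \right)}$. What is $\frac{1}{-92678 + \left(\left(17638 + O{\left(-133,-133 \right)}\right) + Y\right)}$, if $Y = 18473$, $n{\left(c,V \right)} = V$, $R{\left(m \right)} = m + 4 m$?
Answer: $- \frac{1}{57368} \approx -1.7431 \cdot 10^{-5}$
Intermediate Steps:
$R{\left(m \right)} = 5 m$
$O{\left(J,y \right)} = -3 + 6 y$ ($O{\left(J,y \right)} = -3 + \left(y + 5 y\right) = -3 + 6 y$)
$\frac{1}{-92678 + \left(\left(17638 + O{\left(-133,-133 \right)}\right) + Y\right)} = \frac{1}{-92678 + \left(\left(17638 + \left(-3 + 6 \left(-133\right)\right)\right) + 18473\right)} = \frac{1}{-92678 + \left(\left(17638 - 801\right) + 18473\right)} = \frac{1}{-92678 + \left(16837 + 18473\right)} = \frac{1}{-92678 + 35310} = \frac{1}{-57368} = - \frac{1}{57368}$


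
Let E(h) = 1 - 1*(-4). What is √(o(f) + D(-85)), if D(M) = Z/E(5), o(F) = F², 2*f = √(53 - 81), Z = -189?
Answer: 4*I*√70/5 ≈ 6.6933*I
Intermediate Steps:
E(h) = 5 (E(h) = 1 + 4 = 5)
f = I*√7 (f = √(53 - 81)/2 = √(-28)/2 = (2*I*√7)/2 = I*√7 ≈ 2.6458*I)
D(M) = -189/5
√(o(f) + D(-85)) = √((I*√7)² - 189/5) = √(-7 - 189/5) = √(-224/5) = 4*I*√70/5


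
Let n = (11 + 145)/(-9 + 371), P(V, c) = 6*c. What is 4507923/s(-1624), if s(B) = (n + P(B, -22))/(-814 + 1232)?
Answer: -8120486627/567 ≈ -1.4322e+7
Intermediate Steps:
n = 78/181 (n = 156/362 = 156*(1/362) = 78/181 ≈ 0.43094)
s(B) = -11907/37829 (s(B) = (78/181 + 6*(-22))/(-814 + 1232) = (78/181 - 132)/418 = -23814/181*1/418 = -11907/37829)
4507923/s(-1624) = 4507923/(-11907/37829) = 4507923*(-37829/11907) = -8120486627/567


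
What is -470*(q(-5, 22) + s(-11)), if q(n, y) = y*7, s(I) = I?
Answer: -67210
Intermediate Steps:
q(n, y) = 7*y
-470*(q(-5, 22) + s(-11)) = -470*(7*22 - 11) = -470*(154 - 11) = -470*143 = -67210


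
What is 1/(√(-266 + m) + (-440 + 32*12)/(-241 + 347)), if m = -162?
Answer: -371/300759 - 2809*I*√107/601518 ≈ -0.0012335 - 0.048305*I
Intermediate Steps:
1/(√(-266 + m) + (-440 + 32*12)/(-241 + 347)) = 1/(√(-266 - 162) + (-440 + 32*12)/(-241 + 347)) = 1/(√(-428) + (-440 + 384)/106) = 1/(2*I*√107 - 56*1/106) = 1/(2*I*√107 - 28/53) = 1/(-28/53 + 2*I*√107)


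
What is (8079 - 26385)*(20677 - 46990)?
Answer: 481685778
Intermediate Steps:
(8079 - 26385)*(20677 - 46990) = -18306*(-26313) = 481685778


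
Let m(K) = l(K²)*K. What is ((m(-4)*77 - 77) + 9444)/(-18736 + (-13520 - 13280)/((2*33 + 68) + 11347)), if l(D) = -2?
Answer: -114614823/215134816 ≈ -0.53276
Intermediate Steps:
m(K) = -2*K
((m(-4)*77 - 77) + 9444)/(-18736 + (-13520 - 13280)/((2*33 + 68) + 11347)) = ((-2*(-4)*77 - 77) + 9444)/(-18736 + (-13520 - 13280)/((2*33 + 68) + 11347)) = ((8*77 - 77) + 9444)/(-18736 - 26800/((66 + 68) + 11347)) = ((616 - 77) + 9444)/(-18736 - 26800/(134 + 11347)) = (539 + 9444)/(-18736 - 26800/11481) = 9983/(-18736 - 26800*1/11481) = 9983/(-18736 - 26800/11481) = 9983/(-215134816/11481) = 9983*(-11481/215134816) = -114614823/215134816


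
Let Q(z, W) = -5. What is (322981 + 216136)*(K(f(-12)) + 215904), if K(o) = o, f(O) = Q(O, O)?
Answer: 116394821183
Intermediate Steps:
f(O) = -5
(322981 + 216136)*(K(f(-12)) + 215904) = (322981 + 216136)*(-5 + 215904) = 539117*215899 = 116394821183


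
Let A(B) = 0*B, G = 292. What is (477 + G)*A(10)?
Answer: 0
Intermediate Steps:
A(B) = 0
(477 + G)*A(10) = (477 + 292)*0 = 769*0 = 0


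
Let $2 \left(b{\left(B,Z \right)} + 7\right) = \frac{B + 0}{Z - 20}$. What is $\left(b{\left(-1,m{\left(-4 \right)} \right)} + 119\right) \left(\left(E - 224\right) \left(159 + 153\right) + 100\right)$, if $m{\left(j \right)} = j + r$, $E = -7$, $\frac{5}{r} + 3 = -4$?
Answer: $- \frac{1394781374}{173} \approx -8.0623 \cdot 10^{6}$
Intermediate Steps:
$r = - \frac{5}{7}$ ($r = \frac{5}{-3 - 4} = \frac{5}{-7} = 5 \left(- \frac{1}{7}\right) = - \frac{5}{7} \approx -0.71429$)
$m{\left(j \right)} = - \frac{5}{7} + j$ ($m{\left(j \right)} = j - \frac{5}{7} = - \frac{5}{7} + j$)
$b{\left(B,Z \right)} = -7 + \frac{B}{2 \left(-20 + Z\right)}$ ($b{\left(B,Z \right)} = -7 + \frac{\left(B + 0\right) \frac{1}{Z - 20}}{2} = -7 + \frac{B \frac{1}{-20 + Z}}{2} = -7 + \frac{B}{2 \left(-20 + Z\right)}$)
$\left(b{\left(-1,m{\left(-4 \right)} \right)} + 119\right) \left(\left(E - 224\right) \left(159 + 153\right) + 100\right) = \left(\frac{280 - 1 - 14 \left(- \frac{5}{7} - 4\right)}{2 \left(-20 - \frac{33}{7}\right)} + 119\right) \left(\left(-7 - 224\right) \left(159 + 153\right) + 100\right) = \left(\frac{280 - 1 - -66}{2 \left(-20 - \frac{33}{7}\right)} + 119\right) \left(\left(-231\right) 312 + 100\right) = \left(\frac{280 - 1 + 66}{2 \left(- \frac{173}{7}\right)} + 119\right) \left(-72072 + 100\right) = \left(\frac{1}{2} \left(- \frac{7}{173}\right) 345 + 119\right) \left(-71972\right) = \left(- \frac{2415}{346} + 119\right) \left(-71972\right) = \frac{38759}{346} \left(-71972\right) = - \frac{1394781374}{173}$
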